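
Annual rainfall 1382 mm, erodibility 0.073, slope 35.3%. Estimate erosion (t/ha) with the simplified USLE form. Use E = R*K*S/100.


Formula: E = R * K * S / 100  (simplified USLE)
R * K = 1382 * 0.073 = 100.886
E = 100.886 * 35.3 / 100 = 35.61 t/ha

35.61


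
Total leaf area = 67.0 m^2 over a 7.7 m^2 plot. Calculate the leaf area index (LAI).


Formula: LAI = total leaf area / ground area  (dimensionless)
LAI = 67.0 m^2 / 7.7 m^2
LAI = 8.7

8.7


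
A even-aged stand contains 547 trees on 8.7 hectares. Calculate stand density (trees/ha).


Formula: Stand Density = N_trees / Area_ha
Density = 547 trees / 8.7 ha
Density = 63 trees/ha

63


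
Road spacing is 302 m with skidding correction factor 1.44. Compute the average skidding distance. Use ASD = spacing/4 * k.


Formula: ASD = (spacing / 4) * correction
Uncorrected distance = spacing / 4 = 302 / 4 = 75.5 m
ASD = 75.5 * 1.44 = 109 m

109


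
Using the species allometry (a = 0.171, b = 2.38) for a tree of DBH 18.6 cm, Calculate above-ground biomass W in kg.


Formula: W = a * DBH^b  (allometric power law)
DBH^b = 18.6^2.38 = 1050.6083
W = 0.171 * 1050.6083 = 179.7 kg

179.7


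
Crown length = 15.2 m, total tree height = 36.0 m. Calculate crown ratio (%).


Formula: Crown Ratio = (Crown Length / Total Height) * 100
CR = (15.2 m / 36.0 m) * 100
CR = 0.4222 * 100 = 42.2%

42.2


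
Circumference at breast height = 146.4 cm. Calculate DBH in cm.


Formula: DBH = C / pi
DBH = 146.4 / pi
pi = 3.14159...
DBH = 46.6 cm

46.6


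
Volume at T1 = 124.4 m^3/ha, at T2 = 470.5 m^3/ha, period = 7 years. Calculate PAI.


Formula: PAI = (V_T2 - V_T1) / (T2 - T1)
Volume increment = 470.5 - 124.4 = 346.1 m^3/ha
PAI = 346.1 / 7 = 49.44 m^3/ha/year

49.44


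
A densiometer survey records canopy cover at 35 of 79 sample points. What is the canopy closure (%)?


Formula: Canopy closure = covered points / total points * 100
Closure = 35 / 79 * 100
Closure = 0.443 * 100 = 44.3%

44.3


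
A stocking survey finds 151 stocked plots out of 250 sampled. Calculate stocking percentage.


Formula: Stocking % = stocked plots / total plots * 100
Stocking = 151 / 250 * 100
Stocking = 0.604 * 100 = 60.4%

60.4


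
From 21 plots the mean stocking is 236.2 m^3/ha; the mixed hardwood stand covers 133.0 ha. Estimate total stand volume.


Formula: Total Volume = Mean Volume per ha * Total Area
Total Volume = 236.2 m^3/ha * 133.0 ha
Total Volume = 31415 m^3

31415


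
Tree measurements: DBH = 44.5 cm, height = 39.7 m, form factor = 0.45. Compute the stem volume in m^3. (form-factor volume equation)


Formula: V = pi * (DBH/200)^2 * H * ff
Radius = DBH/200 = 44.5/200 = 0.2225 m
Radius^2 = 0.2225^2 = 0.04950625 m^2
V = pi * 0.04950625 * 39.7 * 0.45
V = 2.779 m^3

2.779


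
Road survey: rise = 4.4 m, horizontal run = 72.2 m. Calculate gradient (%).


Formula: Gradient = rise / run * 100
Gradient = 4.4 / 72.2 * 100 = 6.1%

6.1


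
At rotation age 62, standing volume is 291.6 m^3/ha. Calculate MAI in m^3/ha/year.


Formula: MAI = Total Volume / Stand Age
MAI = 291.6 m^3/ha / 62 years
MAI = 4.7 m^3/ha/year

4.7


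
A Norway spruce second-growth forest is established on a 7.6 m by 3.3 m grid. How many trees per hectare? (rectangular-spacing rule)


Formula: TPH = 10000 m^2/ha / (spacing_x * spacing_y)
Area per tree = 7.6 m * 3.3 m = 25.08 m^2
TPH = 10000 / 25.08 = 399 trees/ha

399


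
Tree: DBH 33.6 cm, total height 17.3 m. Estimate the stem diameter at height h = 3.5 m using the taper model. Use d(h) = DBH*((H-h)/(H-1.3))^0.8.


Taper: d(h) = DBH * ((H - h) / (H - 1.3))^0.8
Numerator = H - h = 17.3 - 3.5 = 13.8 m
Denominator = H - 1.3 = 17.3 - 1.3 = 16.0 m
Ratio = 13.8 / 16.0 = 0.8625
d = 33.6 * 0.8625^0.8 = 29.9 cm

29.9


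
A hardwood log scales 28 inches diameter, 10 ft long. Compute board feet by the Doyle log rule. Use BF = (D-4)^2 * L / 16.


Doyle: BF = (D - 4)^2 * L / 16
Adjusted diameter = 28 - 4 = 24 in
(D-4)^2 = 24^2 = 576
BF = 576 * 10 / 16 = 360 BF

360


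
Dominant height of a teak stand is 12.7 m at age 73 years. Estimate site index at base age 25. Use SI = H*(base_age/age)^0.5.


Formula: SI = H_dom * (base_age / age)^0.5
Age ratio = 25 / 73 = 0.34247
sqrt(age_ratio) = 0.58521
SI = 12.7 * 0.58521 = 7.4 m

7.4


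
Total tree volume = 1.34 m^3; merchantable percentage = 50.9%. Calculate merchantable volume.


Formula: MV = V_total * (merchantable_pct / 100)
Merchantable fraction = 50.9% / 100 = 0.509
MV = 1.34 m^3 * 0.509 = 0.682 m^3

0.682


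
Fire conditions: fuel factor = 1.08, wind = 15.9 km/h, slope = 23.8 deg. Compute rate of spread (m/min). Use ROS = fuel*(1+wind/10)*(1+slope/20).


Formula: ROS = fuel * (1 + wind/10) * (1 + slope/20)
Wind factor = 1 + 15.9/10 = 2.59
Slope factor = 1 + 23.8/20 = 2.19
ROS = 1.08 * 2.59 * 2.19 = 6.13 m/min

6.13


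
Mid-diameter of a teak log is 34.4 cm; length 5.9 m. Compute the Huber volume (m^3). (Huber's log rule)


Huber: V = Am * L,  Am = pi*(Dm/200)^2
Am = pi*(34.4/200)^2 = 0.092941 m^2
V = 0.092941*5.9 = 0.5484 m^3

0.5484


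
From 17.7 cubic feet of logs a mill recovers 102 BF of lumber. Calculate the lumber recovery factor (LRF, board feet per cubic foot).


Formula: LRF = Lumber Output (BF) / Log Input (ft^3)
LRF = 102 BF / 17.7 ft^3
LRF = 5.76 BF/ft^3

5.76


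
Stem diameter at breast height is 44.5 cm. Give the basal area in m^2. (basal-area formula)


Formula: BA = pi * (DBH/2)^2 / 10000  (cm^2 to m^2)
Radius = DBH/2 = 44.5/2 = 22.25 cm
BA = pi * 22.25^2 / 10000
   = 1555.2847 cm^2 / 10000
   = 0.1555 m^2

0.1555


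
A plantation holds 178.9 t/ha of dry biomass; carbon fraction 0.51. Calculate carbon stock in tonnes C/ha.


Formula: Carbon Stock = Biomass * Carbon Fraction
C = 178.9 t/ha * 0.51
C = 91.2 t C/ha

91.2


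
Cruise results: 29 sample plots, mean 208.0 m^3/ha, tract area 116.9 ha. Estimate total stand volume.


Formula: Total Volume = Mean Volume per ha * Total Area
Total Volume = 208.0 m^3/ha * 116.9 ha
Total Volume = 24315 m^3

24315


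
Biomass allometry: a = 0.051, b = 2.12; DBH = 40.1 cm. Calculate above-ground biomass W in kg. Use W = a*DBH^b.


Formula: W = a * DBH^b  (allometric power law)
DBH^b = 40.1^2.12 = 2504.183
W = 0.051 * 2504.183 = 127.7 kg

127.7


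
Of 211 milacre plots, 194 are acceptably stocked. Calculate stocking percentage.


Formula: Stocking % = stocked plots / total plots * 100
Stocking = 194 / 211 * 100
Stocking = 0.9194 * 100 = 91.9%

91.9


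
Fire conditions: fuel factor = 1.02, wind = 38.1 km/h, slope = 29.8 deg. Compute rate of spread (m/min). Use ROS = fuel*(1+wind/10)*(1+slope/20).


Formula: ROS = fuel * (1 + wind/10) * (1 + slope/20)
Wind factor = 1 + 38.1/10 = 4.81
Slope factor = 1 + 29.8/20 = 2.49
ROS = 1.02 * 4.81 * 2.49 = 12.22 m/min

12.22


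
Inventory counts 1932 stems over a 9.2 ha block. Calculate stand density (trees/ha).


Formula: Stand Density = N_trees / Area_ha
Density = 1932 trees / 9.2 ha
Density = 210 trees/ha

210


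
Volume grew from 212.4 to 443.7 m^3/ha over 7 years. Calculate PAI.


Formula: PAI = (V_T2 - V_T1) / (T2 - T1)
Volume increment = 443.7 - 212.4 = 231.3 m^3/ha
PAI = 231.3 / 7 = 33.04 m^3/ha/year

33.04


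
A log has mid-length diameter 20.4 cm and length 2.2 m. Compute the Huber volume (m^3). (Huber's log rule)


Huber: V = Am * L,  Am = pi*(Dm/200)^2
Am = pi*(20.4/200)^2 = 0.032685 m^2
V = 0.032685*2.2 = 0.0719 m^3

0.0719


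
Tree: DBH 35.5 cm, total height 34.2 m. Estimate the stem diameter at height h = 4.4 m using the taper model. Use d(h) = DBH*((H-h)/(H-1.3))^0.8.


Taper: d(h) = DBH * ((H - h) / (H - 1.3))^0.8
Numerator = H - h = 34.2 - 4.4 = 29.8 m
Denominator = H - 1.3 = 34.2 - 1.3 = 32.9 m
Ratio = 29.8 / 32.9 = 0.90578
d = 35.5 * 0.90578^0.8 = 32.8 cm

32.8


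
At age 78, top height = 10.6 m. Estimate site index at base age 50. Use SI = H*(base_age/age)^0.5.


Formula: SI = H_dom * (base_age / age)^0.5
Age ratio = 50 / 78 = 0.64103
sqrt(age_ratio) = 0.80064
SI = 10.6 * 0.80064 = 8.5 m

8.5


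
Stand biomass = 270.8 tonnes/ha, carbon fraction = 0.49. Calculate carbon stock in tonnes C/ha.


Formula: Carbon Stock = Biomass * Carbon Fraction
C = 270.8 t/ha * 0.49
C = 132.7 t C/ha

132.7


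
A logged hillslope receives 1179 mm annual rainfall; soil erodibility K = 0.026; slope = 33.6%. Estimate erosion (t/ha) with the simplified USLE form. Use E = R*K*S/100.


Formula: E = R * K * S / 100  (simplified USLE)
R * K = 1179 * 0.026 = 30.654
E = 30.654 * 33.6 / 100 = 10.3 t/ha

10.3


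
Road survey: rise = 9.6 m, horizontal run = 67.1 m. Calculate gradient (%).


Formula: Gradient = rise / run * 100
Gradient = 9.6 / 67.1 * 100 = 14.3%

14.3


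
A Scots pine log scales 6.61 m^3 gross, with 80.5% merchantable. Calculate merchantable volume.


Formula: MV = V_total * (merchantable_pct / 100)
Merchantable fraction = 80.5% / 100 = 0.805
MV = 6.61 m^3 * 0.805 = 5.321 m^3

5.321


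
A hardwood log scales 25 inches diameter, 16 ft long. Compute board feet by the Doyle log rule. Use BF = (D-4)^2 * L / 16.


Doyle: BF = (D - 4)^2 * L / 16
Adjusted diameter = 25 - 4 = 21 in
(D-4)^2 = 21^2 = 441
BF = 441 * 16 / 16 = 441 BF

441


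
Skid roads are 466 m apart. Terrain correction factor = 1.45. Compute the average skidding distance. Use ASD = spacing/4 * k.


Formula: ASD = (spacing / 4) * correction
Uncorrected distance = spacing / 4 = 466 / 4 = 116.5 m
ASD = 116.5 * 1.45 = 169 m

169


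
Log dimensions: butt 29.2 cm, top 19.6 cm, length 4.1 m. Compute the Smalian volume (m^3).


Smalian: V = (A1 + A2)/2 * L,  A = pi*(D/200)^2
A1 = pi*(29.2/200)^2 = 0.066966 m^2
A2 = pi*(19.6/200)^2 = 0.030172 m^2
V = (0.066966+0.030172)/2*4.1 = 0.1991 m^3

0.1991


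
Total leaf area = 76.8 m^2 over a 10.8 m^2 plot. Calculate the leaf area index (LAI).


Formula: LAI = total leaf area / ground area  (dimensionless)
LAI = 76.8 m^2 / 10.8 m^2
LAI = 7.11

7.11


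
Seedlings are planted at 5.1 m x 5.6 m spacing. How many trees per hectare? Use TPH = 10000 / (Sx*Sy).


Formula: TPH = 10000 m^2/ha / (spacing_x * spacing_y)
Area per tree = 5.1 m * 5.6 m = 28.56 m^2
TPH = 10000 / 28.56 = 350 trees/ha

350


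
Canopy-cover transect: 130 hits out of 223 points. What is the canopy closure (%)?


Formula: Canopy closure = covered points / total points * 100
Closure = 130 / 223 * 100
Closure = 0.583 * 100 = 58.3%

58.3


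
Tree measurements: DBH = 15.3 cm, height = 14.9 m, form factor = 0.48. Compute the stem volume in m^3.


Formula: V = pi * (DBH/200)^2 * H * ff
Radius = DBH/200 = 15.3/200 = 0.0765 m
Radius^2 = 0.0765^2 = 0.00585225 m^2
V = pi * 0.00585225 * 14.9 * 0.48
V = 0.131 m^3

0.131


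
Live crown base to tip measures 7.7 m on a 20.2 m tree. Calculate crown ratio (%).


Formula: Crown Ratio = (Crown Length / Total Height) * 100
CR = (7.7 m / 20.2 m) * 100
CR = 0.3812 * 100 = 38.1%

38.1


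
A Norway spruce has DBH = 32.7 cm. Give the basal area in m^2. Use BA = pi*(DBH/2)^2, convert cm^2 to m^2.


Formula: BA = pi * (DBH/2)^2 / 10000  (cm^2 to m^2)
Radius = DBH/2 = 32.7/2 = 16.35 cm
BA = pi * 16.35^2 / 10000
   = 839.8184 cm^2 / 10000
   = 0.084 m^2

0.084


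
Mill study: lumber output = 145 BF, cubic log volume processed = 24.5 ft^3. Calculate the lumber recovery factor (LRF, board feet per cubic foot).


Formula: LRF = Lumber Output (BF) / Log Input (ft^3)
LRF = 145 BF / 24.5 ft^3
LRF = 5.92 BF/ft^3

5.92


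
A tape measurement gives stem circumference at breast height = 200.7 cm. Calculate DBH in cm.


Formula: DBH = C / pi
DBH = 200.7 / pi
pi = 3.14159...
DBH = 63.9 cm

63.9


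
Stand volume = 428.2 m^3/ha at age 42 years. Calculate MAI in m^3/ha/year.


Formula: MAI = Total Volume / Stand Age
MAI = 428.2 m^3/ha / 42 years
MAI = 10.2 m^3/ha/year

10.2


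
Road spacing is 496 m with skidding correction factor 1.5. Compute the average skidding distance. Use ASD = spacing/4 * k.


Formula: ASD = (spacing / 4) * correction
Uncorrected distance = spacing / 4 = 496 / 4 = 124 m
ASD = 124 * 1.5 = 186 m

186


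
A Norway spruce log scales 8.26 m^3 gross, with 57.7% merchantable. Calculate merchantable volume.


Formula: MV = V_total * (merchantable_pct / 100)
Merchantable fraction = 57.7% / 100 = 0.577
MV = 8.26 m^3 * 0.577 = 4.766 m^3

4.766


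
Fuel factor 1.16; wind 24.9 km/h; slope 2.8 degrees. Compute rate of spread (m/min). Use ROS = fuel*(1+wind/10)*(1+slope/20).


Formula: ROS = fuel * (1 + wind/10) * (1 + slope/20)
Wind factor = 1 + 24.9/10 = 3.49
Slope factor = 1 + 2.8/20 = 1.14
ROS = 1.16 * 3.49 * 1.14 = 4.62 m/min

4.62


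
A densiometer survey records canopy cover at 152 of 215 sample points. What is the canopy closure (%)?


Formula: Canopy closure = covered points / total points * 100
Closure = 152 / 215 * 100
Closure = 0.707 * 100 = 70.7%

70.7


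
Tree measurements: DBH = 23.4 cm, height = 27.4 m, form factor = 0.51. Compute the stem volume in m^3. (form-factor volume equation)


Formula: V = pi * (DBH/200)^2 * H * ff
Radius = DBH/200 = 23.4/200 = 0.117 m
Radius^2 = 0.117^2 = 0.013689 m^2
V = pi * 0.013689 * 27.4 * 0.51
V = 0.601 m^3

0.601


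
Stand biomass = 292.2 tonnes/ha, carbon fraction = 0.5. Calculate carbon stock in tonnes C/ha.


Formula: Carbon Stock = Biomass * Carbon Fraction
C = 292.2 t/ha * 0.5
C = 146.1 t C/ha

146.1


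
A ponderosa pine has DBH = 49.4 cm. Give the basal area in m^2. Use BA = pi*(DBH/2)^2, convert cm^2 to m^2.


Formula: BA = pi * (DBH/2)^2 / 10000  (cm^2 to m^2)
Radius = DBH/2 = 49.4/2 = 24.7 cm
BA = pi * 24.7^2 / 10000
   = 1916.6543 cm^2 / 10000
   = 0.1917 m^2

0.1917


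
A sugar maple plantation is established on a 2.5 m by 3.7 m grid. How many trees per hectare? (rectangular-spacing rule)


Formula: TPH = 10000 m^2/ha / (spacing_x * spacing_y)
Area per tree = 2.5 m * 3.7 m = 9.25 m^2
TPH = 10000 / 9.25 = 1081 trees/ha

1081


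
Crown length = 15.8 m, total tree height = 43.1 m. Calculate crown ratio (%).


Formula: Crown Ratio = (Crown Length / Total Height) * 100
CR = (15.8 m / 43.1 m) * 100
CR = 0.3666 * 100 = 36.7%

36.7


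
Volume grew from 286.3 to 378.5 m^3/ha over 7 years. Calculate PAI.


Formula: PAI = (V_T2 - V_T1) / (T2 - T1)
Volume increment = 378.5 - 286.3 = 92.2 m^3/ha
PAI = 92.2 / 7 = 13.17 m^3/ha/year

13.17


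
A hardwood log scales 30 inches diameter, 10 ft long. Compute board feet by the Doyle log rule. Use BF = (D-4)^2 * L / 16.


Doyle: BF = (D - 4)^2 * L / 16
Adjusted diameter = 30 - 4 = 26 in
(D-4)^2 = 26^2 = 676
BF = 676 * 10 / 16 = 423 BF

423


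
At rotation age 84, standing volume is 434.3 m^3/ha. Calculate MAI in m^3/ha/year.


Formula: MAI = Total Volume / Stand Age
MAI = 434.3 m^3/ha / 84 years
MAI = 5.17 m^3/ha/year

5.17


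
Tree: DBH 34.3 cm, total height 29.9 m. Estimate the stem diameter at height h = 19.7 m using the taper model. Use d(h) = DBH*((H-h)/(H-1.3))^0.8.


Taper: d(h) = DBH * ((H - h) / (H - 1.3))^0.8
Numerator = H - h = 29.9 - 19.7 = 10.2 m
Denominator = H - 1.3 = 29.9 - 1.3 = 28.6 m
Ratio = 10.2 / 28.6 = 0.35664
d = 34.3 * 0.35664^0.8 = 15.0 cm

15.0


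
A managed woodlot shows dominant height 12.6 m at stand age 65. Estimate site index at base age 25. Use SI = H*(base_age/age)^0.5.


Formula: SI = H_dom * (base_age / age)^0.5
Age ratio = 25 / 65 = 0.38462
sqrt(age_ratio) = 0.62017
SI = 12.6 * 0.62017 = 7.8 m

7.8


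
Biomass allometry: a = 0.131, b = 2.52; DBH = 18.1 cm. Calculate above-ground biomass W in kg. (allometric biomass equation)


Formula: W = a * DBH^b  (allometric power law)
DBH^b = 18.1^2.52 = 1476.8963
W = 0.131 * 1476.8963 = 193.5 kg

193.5


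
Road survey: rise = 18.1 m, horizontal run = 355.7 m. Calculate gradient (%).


Formula: Gradient = rise / run * 100
Gradient = 18.1 / 355.7 * 100 = 5.1%

5.1


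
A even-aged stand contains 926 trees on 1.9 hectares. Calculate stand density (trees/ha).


Formula: Stand Density = N_trees / Area_ha
Density = 926 trees / 1.9 ha
Density = 487 trees/ha

487


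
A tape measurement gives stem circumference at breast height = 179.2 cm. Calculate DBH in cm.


Formula: DBH = C / pi
DBH = 179.2 / pi
pi = 3.14159...
DBH = 57.0 cm

57.0


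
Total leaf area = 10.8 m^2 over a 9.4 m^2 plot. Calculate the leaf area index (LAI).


Formula: LAI = total leaf area / ground area  (dimensionless)
LAI = 10.8 m^2 / 9.4 m^2
LAI = 1.15

1.15


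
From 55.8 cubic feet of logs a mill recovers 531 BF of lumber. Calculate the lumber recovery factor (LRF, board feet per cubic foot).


Formula: LRF = Lumber Output (BF) / Log Input (ft^3)
LRF = 531 BF / 55.8 ft^3
LRF = 9.52 BF/ft^3

9.52


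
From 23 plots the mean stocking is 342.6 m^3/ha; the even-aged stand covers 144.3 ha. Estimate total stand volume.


Formula: Total Volume = Mean Volume per ha * Total Area
Total Volume = 342.6 m^3/ha * 144.3 ha
Total Volume = 49437 m^3

49437


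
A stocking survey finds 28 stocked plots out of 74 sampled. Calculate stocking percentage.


Formula: Stocking % = stocked plots / total plots * 100
Stocking = 28 / 74 * 100
Stocking = 0.3784 * 100 = 37.8%

37.8


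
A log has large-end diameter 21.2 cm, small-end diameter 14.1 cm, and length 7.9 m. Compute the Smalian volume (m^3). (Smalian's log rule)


Smalian: V = (A1 + A2)/2 * L,  A = pi*(D/200)^2
A1 = pi*(21.2/200)^2 = 0.035299 m^2
A2 = pi*(14.1/200)^2 = 0.015615 m^2
V = (0.035299+0.015615)/2*7.9 = 0.2011 m^3

0.2011


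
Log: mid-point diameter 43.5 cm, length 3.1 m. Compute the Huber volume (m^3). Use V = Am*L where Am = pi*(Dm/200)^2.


Huber: V = Am * L,  Am = pi*(Dm/200)^2
Am = pi*(43.5/200)^2 = 0.148617 m^2
V = 0.148617*3.1 = 0.4607 m^3

0.4607


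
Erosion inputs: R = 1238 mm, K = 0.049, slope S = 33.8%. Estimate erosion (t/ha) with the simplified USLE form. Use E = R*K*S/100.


Formula: E = R * K * S / 100  (simplified USLE)
R * K = 1238 * 0.049 = 60.662
E = 60.662 * 33.8 / 100 = 20.5 t/ha

20.5


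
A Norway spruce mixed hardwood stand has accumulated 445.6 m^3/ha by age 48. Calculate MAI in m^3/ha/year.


Formula: MAI = Total Volume / Stand Age
MAI = 445.6 m^3/ha / 48 years
MAI = 9.28 m^3/ha/year

9.28


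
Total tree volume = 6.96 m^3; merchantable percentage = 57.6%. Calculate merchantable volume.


Formula: MV = V_total * (merchantable_pct / 100)
Merchantable fraction = 57.6% / 100 = 0.576
MV = 6.96 m^3 * 0.576 = 4.009 m^3

4.009


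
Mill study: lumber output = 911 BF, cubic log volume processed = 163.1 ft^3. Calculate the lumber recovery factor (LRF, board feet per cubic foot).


Formula: LRF = Lumber Output (BF) / Log Input (ft^3)
LRF = 911 BF / 163.1 ft^3
LRF = 5.59 BF/ft^3

5.59


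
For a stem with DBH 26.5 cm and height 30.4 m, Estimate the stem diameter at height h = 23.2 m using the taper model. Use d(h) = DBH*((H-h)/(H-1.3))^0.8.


Taper: d(h) = DBH * ((H - h) / (H - 1.3))^0.8
Numerator = H - h = 30.4 - 23.2 = 7.2 m
Denominator = H - 1.3 = 30.4 - 1.3 = 29.1 m
Ratio = 7.2 / 29.1 = 0.24742
d = 26.5 * 0.24742^0.8 = 8.7 cm

8.7


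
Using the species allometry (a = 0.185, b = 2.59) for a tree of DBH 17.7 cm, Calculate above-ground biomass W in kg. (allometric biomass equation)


Formula: W = a * DBH^b  (allometric power law)
DBH^b = 17.7^2.59 = 1707.0678
W = 0.185 * 1707.0678 = 315.8 kg

315.8


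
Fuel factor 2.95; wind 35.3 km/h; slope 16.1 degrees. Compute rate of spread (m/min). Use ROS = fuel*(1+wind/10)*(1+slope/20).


Formula: ROS = fuel * (1 + wind/10) * (1 + slope/20)
Wind factor = 1 + 35.3/10 = 4.53
Slope factor = 1 + 16.1/20 = 1.805
ROS = 2.95 * 4.53 * 1.805 = 24.12 m/min

24.12


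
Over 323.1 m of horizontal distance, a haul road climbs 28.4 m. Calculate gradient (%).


Formula: Gradient = rise / run * 100
Gradient = 28.4 / 323.1 * 100 = 8.8%

8.8


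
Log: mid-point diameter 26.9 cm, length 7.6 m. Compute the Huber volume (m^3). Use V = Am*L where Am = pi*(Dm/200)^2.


Huber: V = Am * L,  Am = pi*(Dm/200)^2
Am = pi*(26.9/200)^2 = 0.056832 m^2
V = 0.056832*7.6 = 0.4319 m^3

0.4319


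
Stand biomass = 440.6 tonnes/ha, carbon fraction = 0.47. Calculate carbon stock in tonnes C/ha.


Formula: Carbon Stock = Biomass * Carbon Fraction
C = 440.6 t/ha * 0.47
C = 207.1 t C/ha

207.1


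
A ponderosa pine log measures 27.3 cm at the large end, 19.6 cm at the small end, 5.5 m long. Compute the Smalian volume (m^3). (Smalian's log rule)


Smalian: V = (A1 + A2)/2 * L,  A = pi*(D/200)^2
A1 = pi*(27.3/200)^2 = 0.058535 m^2
A2 = pi*(19.6/200)^2 = 0.030172 m^2
V = (0.058535+0.030172)/2*5.5 = 0.2439 m^3

0.2439


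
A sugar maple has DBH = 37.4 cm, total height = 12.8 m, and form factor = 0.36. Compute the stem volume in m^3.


Formula: V = pi * (DBH/200)^2 * H * ff
Radius = DBH/200 = 37.4/200 = 0.187 m
Radius^2 = 0.187^2 = 0.034969 m^2
V = pi * 0.034969 * 12.8 * 0.36
V = 0.506 m^3

0.506


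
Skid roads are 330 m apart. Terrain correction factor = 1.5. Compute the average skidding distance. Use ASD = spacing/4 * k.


Formula: ASD = (spacing / 4) * correction
Uncorrected distance = spacing / 4 = 330 / 4 = 82.5 m
ASD = 82.5 * 1.5 = 124 m

124


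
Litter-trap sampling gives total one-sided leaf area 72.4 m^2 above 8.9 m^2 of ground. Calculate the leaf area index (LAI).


Formula: LAI = total leaf area / ground area  (dimensionless)
LAI = 72.4 m^2 / 8.9 m^2
LAI = 8.13

8.13


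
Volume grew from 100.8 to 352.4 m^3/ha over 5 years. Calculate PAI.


Formula: PAI = (V_T2 - V_T1) / (T2 - T1)
Volume increment = 352.4 - 100.8 = 251.6 m^3/ha
PAI = 251.6 / 5 = 50.32 m^3/ha/year

50.32


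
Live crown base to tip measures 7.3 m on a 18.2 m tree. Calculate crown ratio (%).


Formula: Crown Ratio = (Crown Length / Total Height) * 100
CR = (7.3 m / 18.2 m) * 100
CR = 0.4011 * 100 = 40.1%

40.1


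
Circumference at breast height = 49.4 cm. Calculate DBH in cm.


Formula: DBH = C / pi
DBH = 49.4 / pi
pi = 3.14159...
DBH = 15.7 cm

15.7


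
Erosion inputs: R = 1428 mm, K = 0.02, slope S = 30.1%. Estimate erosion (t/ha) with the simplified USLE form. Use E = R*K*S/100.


Formula: E = R * K * S / 100  (simplified USLE)
R * K = 1428 * 0.02 = 28.56
E = 28.56 * 30.1 / 100 = 8.6 t/ha

8.6


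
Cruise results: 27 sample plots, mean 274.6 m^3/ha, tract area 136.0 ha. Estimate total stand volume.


Formula: Total Volume = Mean Volume per ha * Total Area
Total Volume = 274.6 m^3/ha * 136.0 ha
Total Volume = 37346 m^3

37346


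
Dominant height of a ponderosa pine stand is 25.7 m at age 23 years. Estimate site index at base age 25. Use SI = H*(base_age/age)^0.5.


Formula: SI = H_dom * (base_age / age)^0.5
Age ratio = 25 / 23 = 1.08696
sqrt(age_ratio) = 1.04257
SI = 25.7 * 1.04257 = 26.8 m

26.8


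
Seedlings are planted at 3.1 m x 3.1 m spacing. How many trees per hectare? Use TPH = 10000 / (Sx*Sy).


Formula: TPH = 10000 m^2/ha / (spacing_x * spacing_y)
Area per tree = 3.1 m * 3.1 m = 9.61 m^2
TPH = 10000 / 9.61 = 1041 trees/ha

1041


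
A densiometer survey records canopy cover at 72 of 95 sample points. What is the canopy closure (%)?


Formula: Canopy closure = covered points / total points * 100
Closure = 72 / 95 * 100
Closure = 0.7579 * 100 = 75.8%

75.8


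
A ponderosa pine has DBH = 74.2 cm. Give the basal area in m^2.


Formula: BA = pi * (DBH/2)^2 / 10000  (cm^2 to m^2)
Radius = DBH/2 = 74.2/2 = 37.1 cm
BA = pi * 37.1^2 / 10000
   = 4324.1195 cm^2 / 10000
   = 0.4324 m^2

0.4324


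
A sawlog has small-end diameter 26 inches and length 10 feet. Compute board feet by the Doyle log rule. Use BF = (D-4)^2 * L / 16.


Doyle: BF = (D - 4)^2 * L / 16
Adjusted diameter = 26 - 4 = 22 in
(D-4)^2 = 22^2 = 484
BF = 484 * 10 / 16 = 303 BF

303


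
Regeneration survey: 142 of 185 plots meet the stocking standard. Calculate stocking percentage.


Formula: Stocking % = stocked plots / total plots * 100
Stocking = 142 / 185 * 100
Stocking = 0.7676 * 100 = 76.8%

76.8


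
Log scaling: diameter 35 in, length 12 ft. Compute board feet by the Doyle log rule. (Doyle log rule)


Doyle: BF = (D - 4)^2 * L / 16
Adjusted diameter = 35 - 4 = 31 in
(D-4)^2 = 31^2 = 961
BF = 961 * 12 / 16 = 721 BF

721


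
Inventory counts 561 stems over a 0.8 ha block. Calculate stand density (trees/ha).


Formula: Stand Density = N_trees / Area_ha
Density = 561 trees / 0.8 ha
Density = 701 trees/ha

701


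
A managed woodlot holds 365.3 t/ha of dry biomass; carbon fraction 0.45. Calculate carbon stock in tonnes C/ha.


Formula: Carbon Stock = Biomass * Carbon Fraction
C = 365.3 t/ha * 0.45
C = 164.4 t C/ha

164.4


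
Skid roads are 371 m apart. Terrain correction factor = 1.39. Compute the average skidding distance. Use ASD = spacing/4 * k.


Formula: ASD = (spacing / 4) * correction
Uncorrected distance = spacing / 4 = 371 / 4 = 92.75 m
ASD = 92.75 * 1.39 = 129 m

129


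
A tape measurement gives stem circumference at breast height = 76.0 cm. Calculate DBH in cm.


Formula: DBH = C / pi
DBH = 76.0 / pi
pi = 3.14159...
DBH = 24.2 cm

24.2


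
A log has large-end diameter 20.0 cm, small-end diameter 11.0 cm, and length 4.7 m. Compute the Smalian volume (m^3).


Smalian: V = (A1 + A2)/2 * L,  A = pi*(D/200)^2
A1 = pi*(20.0/200)^2 = 0.031416 m^2
A2 = pi*(11.0/200)^2 = 0.009503 m^2
V = (0.031416+0.009503)/2*4.7 = 0.0962 m^3

0.0962


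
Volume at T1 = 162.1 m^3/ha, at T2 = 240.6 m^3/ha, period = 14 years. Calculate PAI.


Formula: PAI = (V_T2 - V_T1) / (T2 - T1)
Volume increment = 240.6 - 162.1 = 78.5 m^3/ha
PAI = 78.5 / 14 = 5.61 m^3/ha/year

5.61


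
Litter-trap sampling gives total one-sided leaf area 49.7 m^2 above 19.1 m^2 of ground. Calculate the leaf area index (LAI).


Formula: LAI = total leaf area / ground area  (dimensionless)
LAI = 49.7 m^2 / 19.1 m^2
LAI = 2.6

2.6


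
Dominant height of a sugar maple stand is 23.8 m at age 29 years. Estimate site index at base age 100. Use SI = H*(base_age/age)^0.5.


Formula: SI = H_dom * (base_age / age)^0.5
Age ratio = 100 / 29 = 3.44828
sqrt(age_ratio) = 1.85695
SI = 23.8 * 1.85695 = 44.2 m

44.2


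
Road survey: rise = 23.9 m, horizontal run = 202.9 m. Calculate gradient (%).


Formula: Gradient = rise / run * 100
Gradient = 23.9 / 202.9 * 100 = 11.8%

11.8


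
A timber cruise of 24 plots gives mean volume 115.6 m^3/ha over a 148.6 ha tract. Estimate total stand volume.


Formula: Total Volume = Mean Volume per ha * Total Area
Total Volume = 115.6 m^3/ha * 148.6 ha
Total Volume = 17178 m^3

17178


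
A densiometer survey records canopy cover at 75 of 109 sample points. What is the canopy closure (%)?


Formula: Canopy closure = covered points / total points * 100
Closure = 75 / 109 * 100
Closure = 0.6881 * 100 = 68.8%

68.8


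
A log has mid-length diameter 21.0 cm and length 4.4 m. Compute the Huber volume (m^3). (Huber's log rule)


Huber: V = Am * L,  Am = pi*(Dm/200)^2
Am = pi*(21.0/200)^2 = 0.034636 m^2
V = 0.034636*4.4 = 0.1524 m^3

0.1524


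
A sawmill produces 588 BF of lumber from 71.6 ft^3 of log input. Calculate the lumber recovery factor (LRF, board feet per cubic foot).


Formula: LRF = Lumber Output (BF) / Log Input (ft^3)
LRF = 588 BF / 71.6 ft^3
LRF = 8.21 BF/ft^3

8.21


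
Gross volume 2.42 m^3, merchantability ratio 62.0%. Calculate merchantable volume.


Formula: MV = V_total * (merchantable_pct / 100)
Merchantable fraction = 62.0% / 100 = 0.62
MV = 2.42 m^3 * 0.62 = 1.5 m^3

1.5


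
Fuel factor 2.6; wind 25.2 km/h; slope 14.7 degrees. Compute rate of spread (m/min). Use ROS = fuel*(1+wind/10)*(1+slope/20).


Formula: ROS = fuel * (1 + wind/10) * (1 + slope/20)
Wind factor = 1 + 25.2/10 = 3.52
Slope factor = 1 + 14.7/20 = 1.735
ROS = 2.6 * 3.52 * 1.735 = 15.88 m/min

15.88


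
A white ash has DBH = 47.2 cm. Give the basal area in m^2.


Formula: BA = pi * (DBH/2)^2 / 10000  (cm^2 to m^2)
Radius = DBH/2 = 47.2/2 = 23.6 cm
BA = pi * 23.6^2 / 10000
   = 1749.7414 cm^2 / 10000
   = 0.175 m^2

0.175


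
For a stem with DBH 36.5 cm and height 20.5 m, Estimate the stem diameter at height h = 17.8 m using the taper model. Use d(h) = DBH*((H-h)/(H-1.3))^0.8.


Taper: d(h) = DBH * ((H - h) / (H - 1.3))^0.8
Numerator = H - h = 20.5 - 17.8 = 2.7 m
Denominator = H - 1.3 = 20.5 - 1.3 = 19.2 m
Ratio = 2.7 / 19.2 = 0.14063
d = 36.5 * 0.14063^0.8 = 7.6 cm

7.6


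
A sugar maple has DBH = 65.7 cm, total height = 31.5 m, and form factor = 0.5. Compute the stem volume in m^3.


Formula: V = pi * (DBH/200)^2 * H * ff
Radius = DBH/200 = 65.7/200 = 0.3285 m
Radius^2 = 0.3285^2 = 0.10791225 m^2
V = pi * 0.10791225 * 31.5 * 0.5
V = 5.34 m^3

5.34


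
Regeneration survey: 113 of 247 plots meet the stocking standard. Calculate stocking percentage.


Formula: Stocking % = stocked plots / total plots * 100
Stocking = 113 / 247 * 100
Stocking = 0.4575 * 100 = 45.7%

45.7


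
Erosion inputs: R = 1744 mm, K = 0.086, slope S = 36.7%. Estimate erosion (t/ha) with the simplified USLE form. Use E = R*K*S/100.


Formula: E = R * K * S / 100  (simplified USLE)
R * K = 1744 * 0.086 = 149.984
E = 149.984 * 36.7 / 100 = 55.04 t/ha

55.04


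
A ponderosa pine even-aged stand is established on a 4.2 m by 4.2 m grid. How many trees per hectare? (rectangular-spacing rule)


Formula: TPH = 10000 m^2/ha / (spacing_x * spacing_y)
Area per tree = 4.2 m * 4.2 m = 17.64 m^2
TPH = 10000 / 17.64 = 567 trees/ha

567


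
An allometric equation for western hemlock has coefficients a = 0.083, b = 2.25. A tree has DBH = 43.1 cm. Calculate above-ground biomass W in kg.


Formula: W = a * DBH^b  (allometric power law)
DBH^b = 43.1^2.25 = 4759.6373
W = 0.083 * 4759.6373 = 395.0 kg

395.0


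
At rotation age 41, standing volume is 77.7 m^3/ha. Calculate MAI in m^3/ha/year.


Formula: MAI = Total Volume / Stand Age
MAI = 77.7 m^3/ha / 41 years
MAI = 1.9 m^3/ha/year

1.9


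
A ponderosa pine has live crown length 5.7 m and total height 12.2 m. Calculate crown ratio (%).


Formula: Crown Ratio = (Crown Length / Total Height) * 100
CR = (5.7 m / 12.2 m) * 100
CR = 0.4672 * 100 = 46.7%

46.7


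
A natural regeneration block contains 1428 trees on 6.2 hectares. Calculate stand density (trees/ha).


Formula: Stand Density = N_trees / Area_ha
Density = 1428 trees / 6.2 ha
Density = 230 trees/ha

230


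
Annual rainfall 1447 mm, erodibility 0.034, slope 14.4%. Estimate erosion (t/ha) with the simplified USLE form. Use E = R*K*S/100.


Formula: E = R * K * S / 100  (simplified USLE)
R * K = 1447 * 0.034 = 49.198
E = 49.198 * 14.4 / 100 = 7.08 t/ha

7.08


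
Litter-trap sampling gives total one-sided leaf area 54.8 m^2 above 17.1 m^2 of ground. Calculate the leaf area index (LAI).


Formula: LAI = total leaf area / ground area  (dimensionless)
LAI = 54.8 m^2 / 17.1 m^2
LAI = 3.2

3.2


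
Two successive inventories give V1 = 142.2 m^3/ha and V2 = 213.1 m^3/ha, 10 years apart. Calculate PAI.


Formula: PAI = (V_T2 - V_T1) / (T2 - T1)
Volume increment = 213.1 - 142.2 = 70.9 m^3/ha
PAI = 70.9 / 10 = 7.09 m^3/ha/year

7.09


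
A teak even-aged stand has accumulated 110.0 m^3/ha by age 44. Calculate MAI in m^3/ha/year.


Formula: MAI = Total Volume / Stand Age
MAI = 110.0 m^3/ha / 44 years
MAI = 2.5 m^3/ha/year

2.5


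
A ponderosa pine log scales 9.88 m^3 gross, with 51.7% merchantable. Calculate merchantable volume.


Formula: MV = V_total * (merchantable_pct / 100)
Merchantable fraction = 51.7% / 100 = 0.517
MV = 9.88 m^3 * 0.517 = 5.108 m^3

5.108


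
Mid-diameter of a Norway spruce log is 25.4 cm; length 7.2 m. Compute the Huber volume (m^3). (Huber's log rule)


Huber: V = Am * L,  Am = pi*(Dm/200)^2
Am = pi*(25.4/200)^2 = 0.050671 m^2
V = 0.050671*7.2 = 0.3648 m^3

0.3648


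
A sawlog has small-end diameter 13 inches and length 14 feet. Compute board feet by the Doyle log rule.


Doyle: BF = (D - 4)^2 * L / 16
Adjusted diameter = 13 - 4 = 9 in
(D-4)^2 = 9^2 = 81
BF = 81 * 14 / 16 = 71 BF

71


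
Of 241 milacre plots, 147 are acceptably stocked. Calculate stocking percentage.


Formula: Stocking % = stocked plots / total plots * 100
Stocking = 147 / 241 * 100
Stocking = 0.61 * 100 = 61.0%

61.0


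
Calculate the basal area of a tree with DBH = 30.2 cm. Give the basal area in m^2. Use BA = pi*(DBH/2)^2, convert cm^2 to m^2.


Formula: BA = pi * (DBH/2)^2 / 10000  (cm^2 to m^2)
Radius = DBH/2 = 30.2/2 = 15.1 cm
BA = pi * 15.1^2 / 10000
   = 716.3145 cm^2 / 10000
   = 0.0716 m^2

0.0716


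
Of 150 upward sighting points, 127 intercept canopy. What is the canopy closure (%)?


Formula: Canopy closure = covered points / total points * 100
Closure = 127 / 150 * 100
Closure = 0.8467 * 100 = 84.7%

84.7


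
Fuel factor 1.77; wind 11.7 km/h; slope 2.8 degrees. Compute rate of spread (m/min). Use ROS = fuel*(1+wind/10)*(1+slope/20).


Formula: ROS = fuel * (1 + wind/10) * (1 + slope/20)
Wind factor = 1 + 11.7/10 = 2.17
Slope factor = 1 + 2.8/20 = 1.14
ROS = 1.77 * 2.17 * 1.14 = 4.38 m/min

4.38


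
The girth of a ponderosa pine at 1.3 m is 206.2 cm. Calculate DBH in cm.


Formula: DBH = C / pi
DBH = 206.2 / pi
pi = 3.14159...
DBH = 65.6 cm

65.6


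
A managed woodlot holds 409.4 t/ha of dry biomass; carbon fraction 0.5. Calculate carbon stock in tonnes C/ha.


Formula: Carbon Stock = Biomass * Carbon Fraction
C = 409.4 t/ha * 0.5
C = 204.7 t C/ha

204.7


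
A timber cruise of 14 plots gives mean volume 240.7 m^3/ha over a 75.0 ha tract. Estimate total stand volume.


Formula: Total Volume = Mean Volume per ha * Total Area
Total Volume = 240.7 m^3/ha * 75.0 ha
Total Volume = 18053 m^3

18053


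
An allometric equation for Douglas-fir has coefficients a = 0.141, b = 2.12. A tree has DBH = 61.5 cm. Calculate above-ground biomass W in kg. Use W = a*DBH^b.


Formula: W = a * DBH^b  (allometric power law)
DBH^b = 61.5^2.12 = 6200.3363
W = 0.141 * 6200.3363 = 874.2 kg

874.2


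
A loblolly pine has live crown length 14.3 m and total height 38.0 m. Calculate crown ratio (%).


Formula: Crown Ratio = (Crown Length / Total Height) * 100
CR = (14.3 m / 38.0 m) * 100
CR = 0.3763 * 100 = 37.6%

37.6


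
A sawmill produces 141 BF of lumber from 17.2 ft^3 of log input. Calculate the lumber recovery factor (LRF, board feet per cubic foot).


Formula: LRF = Lumber Output (BF) / Log Input (ft^3)
LRF = 141 BF / 17.2 ft^3
LRF = 8.2 BF/ft^3

8.2


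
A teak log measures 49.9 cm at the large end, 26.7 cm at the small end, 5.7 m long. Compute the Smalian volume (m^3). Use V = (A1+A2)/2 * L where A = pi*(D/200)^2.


Smalian: V = (A1 + A2)/2 * L,  A = pi*(D/200)^2
A1 = pi*(49.9/200)^2 = 0.195565 m^2
A2 = pi*(26.7/200)^2 = 0.05599 m^2
V = (0.195565+0.05599)/2*5.7 = 0.7169 m^3

0.7169


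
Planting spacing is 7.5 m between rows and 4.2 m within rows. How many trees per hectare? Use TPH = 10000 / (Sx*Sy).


Formula: TPH = 10000 m^2/ha / (spacing_x * spacing_y)
Area per tree = 7.5 m * 4.2 m = 31.5 m^2
TPH = 10000 / 31.5 = 317 trees/ha

317


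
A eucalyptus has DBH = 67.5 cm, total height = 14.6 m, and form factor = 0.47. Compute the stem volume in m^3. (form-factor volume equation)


Formula: V = pi * (DBH/200)^2 * H * ff
Radius = DBH/200 = 67.5/200 = 0.3375 m
Radius^2 = 0.3375^2 = 0.11390625 m^2
V = pi * 0.11390625 * 14.6 * 0.47
V = 2.456 m^3

2.456


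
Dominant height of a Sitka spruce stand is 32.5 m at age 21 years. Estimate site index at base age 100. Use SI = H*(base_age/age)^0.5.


Formula: SI = H_dom * (base_age / age)^0.5
Age ratio = 100 / 21 = 4.7619
sqrt(age_ratio) = 2.18218
SI = 32.5 * 2.18218 = 70.9 m

70.9


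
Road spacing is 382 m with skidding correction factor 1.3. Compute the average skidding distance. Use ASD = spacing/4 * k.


Formula: ASD = (spacing / 4) * correction
Uncorrected distance = spacing / 4 = 382 / 4 = 95.5 m
ASD = 95.5 * 1.3 = 124 m

124


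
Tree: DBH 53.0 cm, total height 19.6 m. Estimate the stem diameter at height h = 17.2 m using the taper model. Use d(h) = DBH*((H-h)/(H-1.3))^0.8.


Taper: d(h) = DBH * ((H - h) / (H - 1.3))^0.8
Numerator = H - h = 19.6 - 17.2 = 2.4 m
Denominator = H - 1.3 = 19.6 - 1.3 = 18.3 m
Ratio = 2.4 / 18.3 = 0.13115
d = 53.0 * 0.13115^0.8 = 10.4 cm

10.4


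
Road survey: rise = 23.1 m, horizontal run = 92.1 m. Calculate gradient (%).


Formula: Gradient = rise / run * 100
Gradient = 23.1 / 92.1 * 100 = 25.1%

25.1


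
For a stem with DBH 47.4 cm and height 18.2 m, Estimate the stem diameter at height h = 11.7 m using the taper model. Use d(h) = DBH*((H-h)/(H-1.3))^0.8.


Taper: d(h) = DBH * ((H - h) / (H - 1.3))^0.8
Numerator = H - h = 18.2 - 11.7 = 6.5 m
Denominator = H - 1.3 = 18.2 - 1.3 = 16.9 m
Ratio = 6.5 / 16.9 = 0.38462
d = 47.4 * 0.38462^0.8 = 22.1 cm

22.1


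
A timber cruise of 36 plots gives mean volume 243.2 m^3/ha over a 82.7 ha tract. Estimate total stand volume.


Formula: Total Volume = Mean Volume per ha * Total Area
Total Volume = 243.2 m^3/ha * 82.7 ha
Total Volume = 20113 m^3

20113


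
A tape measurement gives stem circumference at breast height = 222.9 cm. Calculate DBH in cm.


Formula: DBH = C / pi
DBH = 222.9 / pi
pi = 3.14159...
DBH = 71.0 cm

71.0


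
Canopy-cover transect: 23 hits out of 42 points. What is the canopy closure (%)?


Formula: Canopy closure = covered points / total points * 100
Closure = 23 / 42 * 100
Closure = 0.5476 * 100 = 54.8%

54.8


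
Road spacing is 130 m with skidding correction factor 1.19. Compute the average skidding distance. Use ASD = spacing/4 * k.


Formula: ASD = (spacing / 4) * correction
Uncorrected distance = spacing / 4 = 130 / 4 = 32.5 m
ASD = 32.5 * 1.19 = 39 m

39


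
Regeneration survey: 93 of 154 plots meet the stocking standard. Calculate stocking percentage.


Formula: Stocking % = stocked plots / total plots * 100
Stocking = 93 / 154 * 100
Stocking = 0.6039 * 100 = 60.4%

60.4


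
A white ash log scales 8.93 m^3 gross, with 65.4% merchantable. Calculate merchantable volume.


Formula: MV = V_total * (merchantable_pct / 100)
Merchantable fraction = 65.4% / 100 = 0.654
MV = 8.93 m^3 * 0.654 = 5.84 m^3

5.84


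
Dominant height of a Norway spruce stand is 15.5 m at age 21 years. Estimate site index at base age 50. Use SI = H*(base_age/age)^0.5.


Formula: SI = H_dom * (base_age / age)^0.5
Age ratio = 50 / 21 = 2.38095
sqrt(age_ratio) = 1.54303
SI = 15.5 * 1.54303 = 23.9 m

23.9


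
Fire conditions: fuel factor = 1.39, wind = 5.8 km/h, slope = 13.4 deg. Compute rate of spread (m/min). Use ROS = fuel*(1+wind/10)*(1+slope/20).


Formula: ROS = fuel * (1 + wind/10) * (1 + slope/20)
Wind factor = 1 + 5.8/10 = 1.58
Slope factor = 1 + 13.4/20 = 1.67
ROS = 1.39 * 1.58 * 1.67 = 3.67 m/min

3.67


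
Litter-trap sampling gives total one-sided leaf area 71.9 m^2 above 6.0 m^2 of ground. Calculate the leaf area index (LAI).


Formula: LAI = total leaf area / ground area  (dimensionless)
LAI = 71.9 m^2 / 6.0 m^2
LAI = 11.98

11.98


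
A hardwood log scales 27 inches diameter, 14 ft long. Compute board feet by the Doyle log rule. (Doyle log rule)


Doyle: BF = (D - 4)^2 * L / 16
Adjusted diameter = 27 - 4 = 23 in
(D-4)^2 = 23^2 = 529
BF = 529 * 14 / 16 = 463 BF

463


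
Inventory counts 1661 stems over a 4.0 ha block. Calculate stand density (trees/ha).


Formula: Stand Density = N_trees / Area_ha
Density = 1661 trees / 4.0 ha
Density = 415 trees/ha

415


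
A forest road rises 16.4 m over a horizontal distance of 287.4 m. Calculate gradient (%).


Formula: Gradient = rise / run * 100
Gradient = 16.4 / 287.4 * 100 = 5.7%

5.7
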